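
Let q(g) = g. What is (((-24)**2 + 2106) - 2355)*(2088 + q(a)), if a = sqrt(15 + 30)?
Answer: 682776 + 981*sqrt(5) ≈ 6.8497e+5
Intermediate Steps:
a = 3*sqrt(5) (a = sqrt(45) = 3*sqrt(5) ≈ 6.7082)
(((-24)**2 + 2106) - 2355)*(2088 + q(a)) = (((-24)**2 + 2106) - 2355)*(2088 + 3*sqrt(5)) = ((576 + 2106) - 2355)*(2088 + 3*sqrt(5)) = (2682 - 2355)*(2088 + 3*sqrt(5)) = 327*(2088 + 3*sqrt(5)) = 682776 + 981*sqrt(5)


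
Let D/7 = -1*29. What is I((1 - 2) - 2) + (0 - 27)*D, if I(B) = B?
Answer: 5478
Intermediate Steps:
D = -203 (D = 7*(-1*29) = 7*(-29) = -203)
I((1 - 2) - 2) + (0 - 27)*D = ((1 - 2) - 2) + (0 - 27)*(-203) = (-1 - 2) - 27*(-203) = -3 + 5481 = 5478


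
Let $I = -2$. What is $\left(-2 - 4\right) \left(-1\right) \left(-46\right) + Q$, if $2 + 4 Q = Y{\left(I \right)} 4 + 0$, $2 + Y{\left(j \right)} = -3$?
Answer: $- \frac{563}{2} \approx -281.5$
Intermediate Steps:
$Y{\left(j \right)} = -5$ ($Y{\left(j \right)} = -2 - 3 = -5$)
$Q = - \frac{11}{2}$ ($Q = - \frac{1}{2} + \frac{\left(-5\right) 4 + 0}{4} = - \frac{1}{2} + \frac{-20 + 0}{4} = - \frac{1}{2} + \frac{1}{4} \left(-20\right) = - \frac{1}{2} - 5 = - \frac{11}{2} \approx -5.5$)
$\left(-2 - 4\right) \left(-1\right) \left(-46\right) + Q = \left(-2 - 4\right) \left(-1\right) \left(-46\right) - \frac{11}{2} = \left(-6\right) \left(-1\right) \left(-46\right) - \frac{11}{2} = 6 \left(-46\right) - \frac{11}{2} = -276 - \frac{11}{2} = - \frac{563}{2}$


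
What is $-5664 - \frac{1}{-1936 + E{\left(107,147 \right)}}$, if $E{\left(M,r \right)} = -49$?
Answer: $- \frac{11243039}{1985} \approx -5664.0$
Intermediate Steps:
$-5664 - \frac{1}{-1936 + E{\left(107,147 \right)}} = -5664 - \frac{1}{-1936 - 49} = -5664 - \frac{1}{-1985} = -5664 - - \frac{1}{1985} = -5664 + \frac{1}{1985} = - \frac{11243039}{1985}$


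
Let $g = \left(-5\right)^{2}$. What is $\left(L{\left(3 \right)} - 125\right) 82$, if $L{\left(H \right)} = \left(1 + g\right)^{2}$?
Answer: $45182$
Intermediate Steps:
$g = 25$
$L{\left(H \right)} = 676$ ($L{\left(H \right)} = \left(1 + 25\right)^{2} = 26^{2} = 676$)
$\left(L{\left(3 \right)} - 125\right) 82 = \left(676 - 125\right) 82 = 551 \cdot 82 = 45182$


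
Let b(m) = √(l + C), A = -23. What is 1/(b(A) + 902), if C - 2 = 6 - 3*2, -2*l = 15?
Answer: 164/147929 - I*√22/1627219 ≈ 0.0011086 - 2.8825e-6*I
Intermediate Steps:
l = -15/2 (l = -½*15 = -15/2 ≈ -7.5000)
C = 2 (C = 2 + (6 - 3*2) = 2 + (6 - 6) = 2 + 0 = 2)
b(m) = I*√22/2 (b(m) = √(-15/2 + 2) = √(-11/2) = I*√22/2)
1/(b(A) + 902) = 1/(I*√22/2 + 902) = 1/(902 + I*√22/2)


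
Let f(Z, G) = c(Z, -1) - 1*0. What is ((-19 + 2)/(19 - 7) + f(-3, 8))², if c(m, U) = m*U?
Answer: 361/144 ≈ 2.5069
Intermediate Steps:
c(m, U) = U*m
f(Z, G) = -Z (f(Z, G) = -Z - 1*0 = -Z + 0 = -Z)
((-19 + 2)/(19 - 7) + f(-3, 8))² = ((-19 + 2)/(19 - 7) - 1*(-3))² = (-17/12 + 3)² = (19/12)² = 361/144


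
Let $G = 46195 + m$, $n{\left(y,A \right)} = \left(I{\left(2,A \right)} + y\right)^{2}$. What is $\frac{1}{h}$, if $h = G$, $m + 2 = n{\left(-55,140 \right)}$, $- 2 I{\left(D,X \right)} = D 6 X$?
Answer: $\frac{1}{847218} \approx 1.1803 \cdot 10^{-6}$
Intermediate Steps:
$I{\left(D,X \right)} = - 3 D X$ ($I{\left(D,X \right)} = - \frac{D 6 X}{2} = - \frac{6 D X}{2} = - 3 D X$)
$n{\left(y,A \right)} = \left(y - 6 A\right)^{2}$ ($n{\left(y,A \right)} = \left(\left(-3\right) 2 A + y\right)^{2} = \left(- 6 A + y\right)^{2} = \left(y - 6 A\right)^{2}$)
$m = 801023$ ($m = -2 + \left(\left(-1\right) \left(-55\right) + 6 \cdot 140\right)^{2} = -2 + \left(55 + 840\right)^{2} = -2 + 895^{2} = -2 + 801025 = 801023$)
$G = 847218$ ($G = 46195 + 801023 = 847218$)
$h = 847218$
$\frac{1}{h} = \frac{1}{847218}$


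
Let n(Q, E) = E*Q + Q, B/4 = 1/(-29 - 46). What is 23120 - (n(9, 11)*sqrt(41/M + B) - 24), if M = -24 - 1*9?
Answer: 23144 - 36*I*sqrt(35277)/55 ≈ 23144.0 - 122.94*I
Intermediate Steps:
M = -33 (M = -24 - 9 = -33)
B = -4/75 (B = 4/(-29 - 46) = 4/(-75) = 4*(-1/75) = -4/75 ≈ -0.053333)
n(Q, E) = Q + E*Q
23120 - (n(9, 11)*sqrt(41/M + B) - 24) = 23120 - ((9*(1 + 11))*sqrt(41/(-33) - 4/75) - 24) = 23120 - ((9*12)*sqrt(41*(-1/33) - 4/75) - 24) = 23120 - (108*sqrt(-41/33 - 4/75) - 24) = 23120 - (108*sqrt(-1069/825) - 24) = 23120 - (108*(I*sqrt(35277)/165) - 24) = 23120 - (36*I*sqrt(35277)/55 - 24) = 23120 - (-24 + 36*I*sqrt(35277)/55) = 23120 + (24 - 36*I*sqrt(35277)/55) = 23144 - 36*I*sqrt(35277)/55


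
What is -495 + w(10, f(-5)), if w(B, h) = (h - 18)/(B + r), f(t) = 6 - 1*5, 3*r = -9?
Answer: -3482/7 ≈ -497.43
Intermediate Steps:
r = -3 (r = (⅓)*(-9) = -3)
f(t) = 1 (f(t) = 6 - 5 = 1)
w(B, h) = (-18 + h)/(-3 + B) (w(B, h) = (h - 18)/(B - 3) = (-18 + h)/(-3 + B))
-495 + w(10, f(-5)) = -495 + (-18 + 1)/(-3 + 10) = -495 - 17/7 = -3482/7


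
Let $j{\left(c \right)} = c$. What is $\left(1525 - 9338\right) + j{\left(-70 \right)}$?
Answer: $-7883$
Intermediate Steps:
$\left(1525 - 9338\right) + j{\left(-70 \right)} = \left(1525 - 9338\right) - 70 = -7813 - 70 = -7883$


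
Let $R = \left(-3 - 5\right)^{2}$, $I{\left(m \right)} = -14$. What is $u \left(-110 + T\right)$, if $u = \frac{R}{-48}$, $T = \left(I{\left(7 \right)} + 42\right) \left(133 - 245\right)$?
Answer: $4328$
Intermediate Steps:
$T = -3136$ ($T = \left(-14 + 42\right) \left(133 - 245\right) = 28 \left(-112\right) = -3136$)
$R = 64$ ($R = \left(-8\right)^{2} = 64$)
$u = - \frac{4}{3}$ ($u = \frac{64}{-48} = 64 \left(- \frac{1}{48}\right) = - \frac{4}{3} \approx -1.3333$)
$u \left(-110 + T\right) = - \frac{4 \left(-110 - 3136\right)}{3} = \left(- \frac{4}{3}\right) \left(-3246\right) = 4328$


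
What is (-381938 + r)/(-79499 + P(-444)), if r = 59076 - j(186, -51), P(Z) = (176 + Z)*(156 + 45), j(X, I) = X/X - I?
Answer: 322914/133367 ≈ 2.4212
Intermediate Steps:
j(X, I) = 1 - I
P(Z) = 35376 + 201*Z (P(Z) = (176 + Z)*201 = 35376 + 201*Z)
r = 59024 (r = 59076 - (1 - 1*(-51)) = 59076 - (1 + 51) = 59076 - 1*52 = 59076 - 52 = 59024)
(-381938 + r)/(-79499 + P(-444)) = (-381938 + 59024)/(-79499 + (35376 + 201*(-444))) = -322914/(-79499 + (35376 - 89244)) = -322914/(-79499 - 53868) = -322914/(-133367) = -322914*(-1/133367) = 322914/133367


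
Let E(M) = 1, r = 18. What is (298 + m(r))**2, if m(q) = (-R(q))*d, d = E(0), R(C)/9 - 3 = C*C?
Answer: 6996025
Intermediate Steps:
R(C) = 27 + 9*C**2 (R(C) = 27 + 9*(C*C) = 27 + 9*C**2)
d = 1
m(q) = -27 - 9*q**2 (m(q) = -(27 + 9*q**2)*1 = (-27 - 9*q**2)*1 = -27 - 9*q**2)
(298 + m(r))**2 = (298 + (-27 - 9*18**2))**2 = (298 + (-27 - 9*324))**2 = (298 + (-27 - 2916))**2 = (298 - 2943)**2 = (-2645)**2 = 6996025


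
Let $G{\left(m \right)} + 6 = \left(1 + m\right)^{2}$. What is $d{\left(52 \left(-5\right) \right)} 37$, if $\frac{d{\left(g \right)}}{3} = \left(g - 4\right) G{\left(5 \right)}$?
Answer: $-879120$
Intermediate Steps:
$G{\left(m \right)} = -6 + \left(1 + m\right)^{2}$
$d{\left(g \right)} = -360 + 90 g$ ($d{\left(g \right)} = 3 \left(g - 4\right) \left(-6 + \left(1 + 5\right)^{2}\right) = 3 \left(-4 + g\right) \left(-6 + 6^{2}\right) = 3 \left(-4 + g\right) \left(-6 + 36\right) = 3 \left(-4 + g\right) 30 = 3 \left(-120 + 30 g\right) = -360 + 90 g$)
$d{\left(52 \left(-5\right) \right)} 37 = \left(-360 + 90 \cdot 52 \left(-5\right)\right) 37 = \left(-360 + 90 \left(-260\right)\right) 37 = \left(-360 - 23400\right) 37 = \left(-23760\right) 37 = -879120$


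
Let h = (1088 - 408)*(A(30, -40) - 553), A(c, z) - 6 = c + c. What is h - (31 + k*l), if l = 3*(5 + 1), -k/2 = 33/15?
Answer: -1655559/5 ≈ -3.3111e+5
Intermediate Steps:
A(c, z) = 6 + 2*c (A(c, z) = 6 + (c + c) = 6 + 2*c)
k = -22/5 (k = -66/15 = -2*11/5 = -22/5 ≈ -4.4000)
l = 18 (l = 3*6 = 18)
h = -331160 (h = (1088 - 408)*((6 + 2*30) - 553) = 680*((6 + 60) - 553) = 680*(66 - 553) = 680*(-487) = -331160)
h - (31 + k*l) = -331160 - (31 - 22/5*18) = -331160 - (31 - 396/5) = -331160 - 1*(-241/5) = -331160 + 241/5 = -1655559/5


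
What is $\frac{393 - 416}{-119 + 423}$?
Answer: $- \frac{23}{304} \approx -0.075658$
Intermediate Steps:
$\frac{393 - 416}{-119 + 423} = - \frac{23}{304}$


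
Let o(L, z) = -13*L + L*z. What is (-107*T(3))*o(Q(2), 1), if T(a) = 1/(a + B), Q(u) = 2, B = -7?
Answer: -642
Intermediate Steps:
T(a) = 1/(-7 + a) (T(a) = 1/(a - 7) = 1/(-7 + a))
(-107*T(3))*o(Q(2), 1) = (-107/(-7 + 3))*(2*(-13 + 1)) = (-107/(-4))*(2*(-12)) = -107*(-1/4)*(-24) = (107/4)*(-24) = -642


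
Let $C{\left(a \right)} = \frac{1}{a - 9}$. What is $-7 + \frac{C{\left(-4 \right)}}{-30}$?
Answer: $- \frac{2729}{390} \approx -6.9974$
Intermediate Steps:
$C{\left(a \right)} = \frac{1}{-9 + a}$
$-7 + \frac{C{\left(-4 \right)}}{-30} = -7 + \frac{1}{\left(-9 - 4\right) \left(-30\right)} = -7 + \frac{1}{-13} \left(- \frac{1}{30}\right) = -7 - - \frac{1}{390} = -7 + \frac{1}{390} = - \frac{2729}{390}$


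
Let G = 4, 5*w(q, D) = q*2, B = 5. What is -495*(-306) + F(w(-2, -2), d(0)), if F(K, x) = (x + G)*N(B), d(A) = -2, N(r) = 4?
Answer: 151478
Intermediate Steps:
w(q, D) = 2*q/5 (w(q, D) = (q*2)/5 = (2*q)/5 = 2*q/5)
F(K, x) = 16 + 4*x (F(K, x) = (x + 4)*4 = (4 + x)*4 = 16 + 4*x)
-495*(-306) + F(w(-2, -2), d(0)) = -495*(-306) + (16 + 4*(-2)) = 151470 + (16 - 8) = 151470 + 8 = 151478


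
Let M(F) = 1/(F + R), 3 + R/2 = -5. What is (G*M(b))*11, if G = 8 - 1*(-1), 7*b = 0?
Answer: -99/16 ≈ -6.1875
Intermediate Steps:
b = 0 (b = (⅐)*0 = 0)
R = -16 (R = -6 + 2*(-5) = -6 - 10 = -16)
M(F) = 1/(-16 + F) (M(F) = 1/(F - 16) = 1/(-16 + F))
G = 9 (G = 8 + 1 = 9)
(G*M(b))*11 = (9/(-16 + 0))*11 = (9/(-16))*11 = (9*(-1/16))*11 = -9/16*11 = -99/16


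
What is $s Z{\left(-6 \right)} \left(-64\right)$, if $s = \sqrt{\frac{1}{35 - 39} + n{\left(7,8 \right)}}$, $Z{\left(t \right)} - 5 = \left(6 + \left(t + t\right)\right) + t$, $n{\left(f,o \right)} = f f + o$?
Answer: $224 \sqrt{227} \approx 3374.9$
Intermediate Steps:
$n{\left(f,o \right)} = o + f^{2}$ ($n{\left(f,o \right)} = f^{2} + o = o + f^{2}$)
$Z{\left(t \right)} = 11 + 3 t$ ($Z{\left(t \right)} = 5 + \left(\left(6 + \left(t + t\right)\right) + t\right) = 5 + \left(\left(6 + 2 t\right) + t\right) = 5 + \left(6 + 3 t\right) = 11 + 3 t$)
$s = \frac{\sqrt{227}}{2}$ ($s = \sqrt{\frac{1}{35 - 39} + \left(8 + 7^{2}\right)} = \sqrt{\frac{1}{-4} + \left(8 + 49\right)} = \sqrt{- \frac{1}{4} + 57} = \sqrt{\frac{227}{4}} = \frac{\sqrt{227}}{2} \approx 7.5333$)
$s Z{\left(-6 \right)} \left(-64\right) = \frac{\sqrt{227}}{2} \left(11 + 3 \left(-6\right)\right) \left(-64\right) = \frac{\sqrt{227}}{2} \left(11 - 18\right) \left(-64\right) = \frac{\sqrt{227}}{2} \left(-7\right) \left(-64\right) = - \frac{7 \sqrt{227}}{2} \left(-64\right) = 224 \sqrt{227}$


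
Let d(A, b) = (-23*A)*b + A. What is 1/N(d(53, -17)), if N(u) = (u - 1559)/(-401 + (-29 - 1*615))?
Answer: -95/1747 ≈ -0.054379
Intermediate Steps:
d(A, b) = A - 23*A*b (d(A, b) = -23*A*b + A = A - 23*A*b)
N(u) = 1559/1045 - u/1045 (N(u) = (-1559 + u)/(-401 + (-29 - 615)) = (-1559 + u)/(-401 - 644) = (-1559 + u)/(-1045) = (-1559 + u)*(-1/1045) = 1559/1045 - u/1045)
1/N(d(53, -17)) = 1/(1559/1045 - 53*(1 - 23*(-17))/1045) = 1/(1559/1045 - 53*(1 + 391)/1045) = 1/(1559/1045 - 53*392/1045) = 1/(1559/1045 - 1/1045*20776) = 1/(1559/1045 - 20776/1045) = 1/(-1747/95) = -95/1747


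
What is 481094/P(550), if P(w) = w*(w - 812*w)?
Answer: -240547/122663750 ≈ -0.0019610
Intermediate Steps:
P(w) = -811*w**2 (P(w) = w*(-811*w) = -811*w**2)
481094/P(550) = 481094/((-811*550**2)) = 481094/((-811*302500)) = 481094/(-245327500) = 481094*(-1/245327500) = -240547/122663750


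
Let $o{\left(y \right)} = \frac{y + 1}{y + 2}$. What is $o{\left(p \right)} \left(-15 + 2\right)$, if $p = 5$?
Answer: $- \frac{78}{7} \approx -11.143$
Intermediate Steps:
$o{\left(y \right)} = \frac{1 + y}{2 + y}$
$o{\left(p \right)} \left(-15 + 2\right) = \frac{1 + 5}{2 + 5} \left(-15 + 2\right) = \frac{1}{7} \cdot 6 \left(-13\right) = \frac{6}{7} \left(-13\right) = - \frac{78}{7}$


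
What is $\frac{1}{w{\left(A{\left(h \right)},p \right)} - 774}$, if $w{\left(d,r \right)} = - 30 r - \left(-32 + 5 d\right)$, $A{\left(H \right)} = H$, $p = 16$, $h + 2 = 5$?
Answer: $- \frac{1}{1237} \approx -0.00080841$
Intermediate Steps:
$h = 3$ ($h = -2 + 5 = 3$)
$w{\left(d,r \right)} = 32 - 30 r - 5 d$ ($w{\left(d,r \right)} = - 30 r - \left(-32 + 5 d\right) = 32 - 30 r - 5 d$)
$\frac{1}{w{\left(A{\left(h \right)},p \right)} - 774} = \frac{1}{\left(32 - 480 - 15\right) - 774} = \frac{1}{-463 - 774} = \frac{1}{-1237} = - \frac{1}{1237}$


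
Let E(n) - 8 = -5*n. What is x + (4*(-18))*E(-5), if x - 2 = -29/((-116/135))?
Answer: -9361/4 ≈ -2340.3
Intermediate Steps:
E(n) = 8 - 5*n
x = 143/4 (x = 2 - 29/((-116/135)) = 2 - 29/((-116*1/135)) = 2 - 29/(-116/135) = 2 - 29*(-135/116) = 2 + 135/4 = 143/4 ≈ 35.750)
x + (4*(-18))*E(-5) = 143/4 + (4*(-18))*(8 - 5*(-5)) = 143/4 - 72*(8 + 25) = 143/4 - 72*33 = 143/4 - 2376 = -9361/4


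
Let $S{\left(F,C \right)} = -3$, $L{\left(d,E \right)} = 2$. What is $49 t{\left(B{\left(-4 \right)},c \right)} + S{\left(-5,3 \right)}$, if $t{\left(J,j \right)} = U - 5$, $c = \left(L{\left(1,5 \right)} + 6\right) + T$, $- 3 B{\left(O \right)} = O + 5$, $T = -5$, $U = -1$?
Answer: $-297$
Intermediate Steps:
$B{\left(O \right)} = - \frac{5}{3} - \frac{O}{3}$ ($B{\left(O \right)} = - \frac{O + 5}{3} = - \frac{5 + O}{3} = - \frac{5}{3} - \frac{O}{3}$)
$c = 3$ ($c = \left(2 + 6\right) - 5 = 8 - 5 = 3$)
$t{\left(J,j \right)} = -6$ ($t{\left(J,j \right)} = -1 - 5 = -6$)
$49 t{\left(B{\left(-4 \right)},c \right)} + S{\left(-5,3 \right)} = 49 \left(-6\right) - 3 = -294 - 3 = -297$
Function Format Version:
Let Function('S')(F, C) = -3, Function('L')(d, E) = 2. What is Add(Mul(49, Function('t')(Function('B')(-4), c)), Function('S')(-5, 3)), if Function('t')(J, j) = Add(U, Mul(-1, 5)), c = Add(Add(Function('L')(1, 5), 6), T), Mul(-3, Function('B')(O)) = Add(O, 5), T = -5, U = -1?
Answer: -297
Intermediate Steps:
Function('B')(O) = Add(Rational(-5, 3), Mul(Rational(-1, 3), O)) (Function('B')(O) = Mul(Rational(-1, 3), Add(O, 5)) = Mul(Rational(-1, 3), Add(5, O)) = Add(Rational(-5, 3), Mul(Rational(-1, 3), O)))
c = 3 (c = Add(Add(2, 6), -5) = Add(8, -5) = 3)
Function('t')(J, j) = -6 (Function('t')(J, j) = Add(-1, Mul(-1, 5)) = Add(-1, -5) = -6)
Add(Mul(49, Function('t')(Function('B')(-4), c)), Function('S')(-5, 3)) = Add(Mul(49, -6), -3) = Add(-294, -3) = -297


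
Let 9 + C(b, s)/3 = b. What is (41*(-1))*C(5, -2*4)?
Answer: 492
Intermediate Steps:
C(b, s) = -27 + 3*b
(41*(-1))*C(5, -2*4) = (41*(-1))*(-27 + 3*5) = -41*(-27 + 15) = -41*(-12) = 492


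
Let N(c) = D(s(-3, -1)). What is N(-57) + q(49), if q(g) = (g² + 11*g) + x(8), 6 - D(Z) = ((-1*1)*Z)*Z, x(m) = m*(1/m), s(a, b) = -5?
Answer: 2972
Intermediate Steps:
x(m) = 1 (x(m) = m/m = 1)
D(Z) = 6 + Z² (D(Z) = 6 - (-1*1)*Z*Z = 6 - (-Z)*Z = 6 - (-1)*Z² = 6 + Z²)
N(c) = 31 (N(c) = 6 + (-5)² = 6 + 25 = 31)
q(g) = 1 + g² + 11*g (q(g) = (g² + 11*g) + 1 = 1 + g² + 11*g)
N(-57) + q(49) = 31 + (1 + 49² + 11*49) = 31 + (1 + 2401 + 539) = 31 + 2941 = 2972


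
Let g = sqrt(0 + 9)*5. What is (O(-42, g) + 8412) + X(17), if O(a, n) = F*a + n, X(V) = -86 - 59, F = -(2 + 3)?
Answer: 8492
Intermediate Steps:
F = -5 (F = -1*5 = -5)
g = 15 (g = sqrt(9)*5 = 3*5 = 15)
X(V) = -145
O(a, n) = n - 5*a (O(a, n) = -5*a + n = n - 5*a)
(O(-42, g) + 8412) + X(17) = ((15 - 5*(-42)) + 8412) - 145 = ((15 + 210) + 8412) - 145 = (225 + 8412) - 145 = 8637 - 145 = 8492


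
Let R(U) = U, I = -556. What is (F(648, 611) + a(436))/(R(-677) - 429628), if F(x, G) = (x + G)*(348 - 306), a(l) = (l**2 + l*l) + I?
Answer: -432514/430305 ≈ -1.0051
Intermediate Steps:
a(l) = -556 + 2*l**2 (a(l) = (l**2 + l*l) - 556 = (l**2 + l**2) - 556 = 2*l**2 - 556 = -556 + 2*l**2)
F(x, G) = 42*G + 42*x (F(x, G) = (G + x)*42 = 42*G + 42*x)
(F(648, 611) + a(436))/(R(-677) - 429628) = ((42*611 + 42*648) + (-556 + 2*436**2))/(-677 - 429628) = ((25662 + 27216) + (-556 + 2*190096))/(-430305) = (52878 + (-556 + 380192))*(-1/430305) = (52878 + 379636)*(-1/430305) = 432514*(-1/430305) = -432514/430305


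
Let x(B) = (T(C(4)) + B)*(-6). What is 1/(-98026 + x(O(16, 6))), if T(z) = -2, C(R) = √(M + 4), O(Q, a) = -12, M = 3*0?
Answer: -1/97942 ≈ -1.0210e-5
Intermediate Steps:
M = 0
C(R) = 2 (C(R) = √(0 + 4) = √4 = 2)
x(B) = 12 - 6*B (x(B) = (-2 + B)*(-6) = 12 - 6*B)
1/(-98026 + x(O(16, 6))) = 1/(-98026 + (12 - 6*(-12))) = 1/(-98026 + (12 + 72)) = 1/(-98026 + 84) = 1/(-97942) = -1/97942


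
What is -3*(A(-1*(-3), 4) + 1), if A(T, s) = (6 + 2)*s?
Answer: -99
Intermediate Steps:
A(T, s) = 8*s
-3*(A(-1*(-3), 4) + 1) = -3*(8*4 + 1) = -3*(32 + 1) = -3*33 = -99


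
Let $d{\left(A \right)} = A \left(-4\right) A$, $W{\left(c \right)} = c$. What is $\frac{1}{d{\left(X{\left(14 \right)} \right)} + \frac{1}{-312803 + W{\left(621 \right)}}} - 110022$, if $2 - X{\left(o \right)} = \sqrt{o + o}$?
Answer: $- \frac{14116914100912289764}{128309904553911} - \frac{3118643235968 \sqrt{7}}{898169331877377} \approx -1.1002 \cdot 10^{5}$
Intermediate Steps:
$X{\left(o \right)} = 2 - \sqrt{2} \sqrt{o}$ ($X{\left(o \right)} = 2 - \sqrt{o + o} = 2 - \sqrt{2 o} = 2 - \sqrt{2} \sqrt{o}$)
$d{\left(A \right)} = - 4 A^{2}$ ($d{\left(A \right)} = - 4 A A = - 4 A^{2}$)
$\frac{1}{d{\left(X{\left(14 \right)} \right)} + \frac{1}{-312803 + W{\left(621 \right)}}} - 110022 = \frac{1}{- 4 \left(2 - \sqrt{2} \sqrt{14}\right)^{2} + \frac{1}{-312803 + 621}} - 110022 = \frac{1}{- 4 \left(2 - 2 \sqrt{7}\right)^{2} + \frac{1}{-312182}} - 110022 = \frac{1}{- 4 \left(2 - 2 \sqrt{7}\right)^{2} - \frac{1}{312182}} - 110022 = \frac{1}{- \frac{1}{312182} - 4 \left(2 - 2 \sqrt{7}\right)^{2}} - 110022 = -110022 + \frac{1}{- \frac{1}{312182} - 4 \left(2 - 2 \sqrt{7}\right)^{2}}$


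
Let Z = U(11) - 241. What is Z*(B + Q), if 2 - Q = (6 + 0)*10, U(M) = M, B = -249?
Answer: 70610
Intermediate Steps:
Z = -230 (Z = 11 - 241 = -230)
Q = -58 (Q = 2 - (6 + 0)*10 = 2 - 6*10 = 2 - 1*60 = 2 - 60 = -58)
Z*(B + Q) = -230*(-249 - 58) = -230*(-307) = 70610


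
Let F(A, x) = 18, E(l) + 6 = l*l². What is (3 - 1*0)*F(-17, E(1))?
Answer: 54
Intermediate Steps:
E(l) = -6 + l³ (E(l) = -6 + l*l² = -6 + l³)
(3 - 1*0)*F(-17, E(1)) = (3 - 1*0)*18 = (3 + 0)*18 = 3*18 = 54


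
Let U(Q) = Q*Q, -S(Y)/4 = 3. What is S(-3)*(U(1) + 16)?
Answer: -204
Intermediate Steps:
S(Y) = -12 (S(Y) = -4*3 = -12)
U(Q) = Q²
S(-3)*(U(1) + 16) = -12*(1² + 16) = -12*(1 + 16) = -12*17 = -204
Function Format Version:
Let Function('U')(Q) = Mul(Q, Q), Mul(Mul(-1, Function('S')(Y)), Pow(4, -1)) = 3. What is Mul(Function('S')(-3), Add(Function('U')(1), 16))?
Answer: -204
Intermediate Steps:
Function('S')(Y) = -12 (Function('S')(Y) = Mul(-4, 3) = -12)
Function('U')(Q) = Pow(Q, 2)
Mul(Function('S')(-3), Add(Function('U')(1), 16)) = Mul(-12, Add(Pow(1, 2), 16)) = Mul(-12, Add(1, 16)) = Mul(-12, 17) = -204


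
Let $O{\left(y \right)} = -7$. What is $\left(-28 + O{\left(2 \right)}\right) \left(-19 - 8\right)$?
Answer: $945$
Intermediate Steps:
$\left(-28 + O{\left(2 \right)}\right) \left(-19 - 8\right) = \left(-28 - 7\right) \left(-19 - 8\right) = - 35 \left(-19 - 8\right) = \left(-35\right) \left(-27\right) = 945$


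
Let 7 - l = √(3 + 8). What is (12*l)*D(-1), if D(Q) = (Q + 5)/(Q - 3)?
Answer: -84 + 12*√11 ≈ -44.201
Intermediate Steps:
l = 7 - √11 (l = 7 - √(3 + 8) = 7 - √11 ≈ 3.6834)
D(Q) = (5 + Q)/(-3 + Q)
(12*l)*D(-1) = (12*(7 - √11))*((5 - 1)/(-3 - 1)) = (84 - 12*√11)*(4/(-4)) = (84 - 12*√11)*(-¼*4) = (84 - 12*√11)*(-1) = -84 + 12*√11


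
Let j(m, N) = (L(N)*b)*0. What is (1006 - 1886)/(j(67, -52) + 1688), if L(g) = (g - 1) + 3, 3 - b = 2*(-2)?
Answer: -110/211 ≈ -0.52133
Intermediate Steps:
b = 7 (b = 3 - 2*(-2) = 3 - 1*(-4) = 3 + 4 = 7)
L(g) = 2 + g (L(g) = (-1 + g) + 3 = 2 + g)
j(m, N) = 0 (j(m, N) = ((2 + N)*7)*0 = (14 + 7*N)*0 = 0)
(1006 - 1886)/(j(67, -52) + 1688) = (1006 - 1886)/(0 + 1688) = -880/1688 = -880*1/1688 = -110/211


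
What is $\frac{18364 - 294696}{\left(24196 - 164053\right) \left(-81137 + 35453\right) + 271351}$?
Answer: $- \frac{276332}{6389498539} \approx -4.3248 \cdot 10^{-5}$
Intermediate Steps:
$\frac{18364 - 294696}{\left(24196 - 164053\right) \left(-81137 + 35453\right) + 271351} = - \frac{276332}{\left(-139857\right) \left(-45684\right) + 271351} = - \frac{276332}{6389227188 + 271351} = - \frac{276332}{6389498539}$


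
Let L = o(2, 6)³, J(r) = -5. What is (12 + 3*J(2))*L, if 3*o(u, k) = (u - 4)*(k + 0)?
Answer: 192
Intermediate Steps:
o(u, k) = k*(-4 + u)/3 (o(u, k) = ((u - 4)*(k + 0))/3 = ((-4 + u)*k)/3 = (k*(-4 + u))/3 = k*(-4 + u)/3)
L = -64 (L = ((⅓)*6*(-4 + 2))³ = ((⅓)*6*(-2))³ = (-4)³ = -64)
(12 + 3*J(2))*L = (12 + 3*(-5))*(-64) = (12 - 15)*(-64) = -3*(-64) = 192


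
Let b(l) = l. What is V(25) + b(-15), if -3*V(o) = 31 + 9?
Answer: -85/3 ≈ -28.333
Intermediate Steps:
V(o) = -40/3 (V(o) = -(31 + 9)/3 = -⅓*40 = -40/3)
V(25) + b(-15) = -40/3 - 15 = -85/3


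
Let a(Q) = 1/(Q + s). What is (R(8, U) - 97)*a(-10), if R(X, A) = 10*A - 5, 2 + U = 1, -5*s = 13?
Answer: 80/9 ≈ 8.8889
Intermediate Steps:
s = -13/5 (s = -⅕*13 = -13/5 ≈ -2.6000)
U = -1 (U = -2 + 1 = -1)
R(X, A) = -5 + 10*A
a(Q) = 1/(-13/5 + Q) (a(Q) = 1/(Q - 13/5) = 1/(-13/5 + Q))
(R(8, U) - 97)*a(-10) = ((-5 + 10*(-1)) - 97)*(5/(-13 + 5*(-10))) = ((-5 - 10) - 97)*(5/(-13 - 50)) = (-15 - 97)*(5/(-63)) = -560*(-1)/63 = -112*(-5/63) = 80/9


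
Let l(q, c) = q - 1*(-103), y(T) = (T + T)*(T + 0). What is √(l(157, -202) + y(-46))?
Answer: 2*√1123 ≈ 67.022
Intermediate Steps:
y(T) = 2*T² (y(T) = (2*T)*T = 2*T²)
l(q, c) = 103 + q (l(q, c) = q + 103 = 103 + q)
√(l(157, -202) + y(-46)) = √((103 + 157) + 2*(-46)²) = √(260 + 2*2116) = √(260 + 4232) = √4492 = 2*√1123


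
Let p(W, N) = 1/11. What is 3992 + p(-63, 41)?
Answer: 43913/11 ≈ 3992.1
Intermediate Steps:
p(W, N) = 1/11
3992 + p(-63, 41) = 3992 + 1/11 = 43913/11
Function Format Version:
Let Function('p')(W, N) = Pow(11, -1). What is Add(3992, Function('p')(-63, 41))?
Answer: Rational(43913, 11) ≈ 3992.1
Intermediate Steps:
Function('p')(W, N) = Rational(1, 11)
Add(3992, Function('p')(-63, 41)) = Add(3992, Rational(1, 11)) = Rational(43913, 11)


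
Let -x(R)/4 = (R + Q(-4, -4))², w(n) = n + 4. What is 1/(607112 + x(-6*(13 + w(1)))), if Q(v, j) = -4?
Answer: 1/556936 ≈ 1.7955e-6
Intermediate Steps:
w(n) = 4 + n
x(R) = -4*(-4 + R)² (x(R) = -4*(R - 4)² = -4*(-4 + R)²)
1/(607112 + x(-6*(13 + w(1)))) = 1/(607112 - 4*(-4 - 6*(13 + (4 + 1)))²) = 1/(607112 - 4*(-4 - 6*(13 + 5))²) = 1/(607112 - 4*(-4 - 6*18)²) = 1/(607112 - 4*(-4 - 108)²) = 1/(607112 - 4*(-112)²) = 1/(607112 - 4*12544) = 1/(607112 - 50176) = 1/556936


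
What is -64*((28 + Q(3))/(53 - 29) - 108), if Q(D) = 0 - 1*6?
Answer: 20560/3 ≈ 6853.3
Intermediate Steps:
Q(D) = -6 (Q(D) = 0 - 6 = -6)
-64*((28 + Q(3))/(53 - 29) - 108) = -64*((28 - 6)/(53 - 29) - 108) = -64*(22/24 - 108) = -64*(22*(1/24) - 108) = -64*(11/12 - 108) = -64*(-1285/12) = 20560/3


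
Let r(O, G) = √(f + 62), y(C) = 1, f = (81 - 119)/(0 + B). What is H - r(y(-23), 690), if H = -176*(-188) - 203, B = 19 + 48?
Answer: 32885 - 14*√1407/67 ≈ 32877.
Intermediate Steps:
B = 67
f = -38/67 (f = (81 - 119)/(0 + 67) = -38/67 ≈ -0.56716)
H = 32885 (H = 33088 - 203 = 32885)
r(O, G) = 14*√1407/67 (r(O, G) = √(-38/67 + 62) = √(4116/67) = 14*√1407/67)
H - r(y(-23), 690) = 32885 - 14*√1407/67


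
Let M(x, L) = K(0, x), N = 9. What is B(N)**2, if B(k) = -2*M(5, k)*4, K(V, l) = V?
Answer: 0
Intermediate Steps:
M(x, L) = 0
B(k) = 0 (B(k) = -2*0*4 = 0*4 = 0)
B(N)**2 = 0**2 = 0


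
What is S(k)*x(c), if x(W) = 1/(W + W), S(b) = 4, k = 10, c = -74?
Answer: -1/37 ≈ -0.027027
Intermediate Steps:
x(W) = 1/(2*W)
S(k)*x(c) = 4*((½)/(-74)) = 4*((½)*(-1/74)) = 4*(-1/148) = -1/37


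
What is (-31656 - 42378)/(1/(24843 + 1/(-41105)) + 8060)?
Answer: -2800052291388/304838609035 ≈ -9.1854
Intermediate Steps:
(-31656 - 42378)/(1/(24843 + 1/(-41105)) + 8060) = -74034/(1/(24843 - 1/41105) + 8060) = -74034/(1/(1021171514/41105) + 8060) = -74034/(41105/1021171514 + 8060) = -74034/8230642443945/1021171514 = -74034*1021171514/8230642443945 = -2800052291388/304838609035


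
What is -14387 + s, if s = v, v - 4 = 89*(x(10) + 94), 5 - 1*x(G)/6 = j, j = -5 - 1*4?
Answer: 1459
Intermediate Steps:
j = -9 (j = -5 - 4 = -9)
x(G) = 84 (x(G) = 30 - 6*(-9) = 30 + 54 = 84)
v = 15846 (v = 4 + 89*(84 + 94) = 4 + 89*178 = 4 + 15842 = 15846)
s = 15846
-14387 + s = -14387 + 15846 = 1459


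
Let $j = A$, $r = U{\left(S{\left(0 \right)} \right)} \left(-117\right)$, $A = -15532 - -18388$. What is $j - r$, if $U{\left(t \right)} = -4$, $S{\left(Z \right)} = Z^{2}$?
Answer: $2388$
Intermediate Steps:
$A = 2856$ ($A = -15532 + 18388 = 2856$)
$r = 468$ ($r = \left(-4\right) \left(-117\right) = 468$)
$j = 2856$
$j - r = 2856 - 468 = 2388$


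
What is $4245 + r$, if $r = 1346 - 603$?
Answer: $4988$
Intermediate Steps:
$r = 743$
$4245 + r = 4245 + 743 = 4988$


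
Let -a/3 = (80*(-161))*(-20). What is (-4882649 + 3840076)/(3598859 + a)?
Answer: -1042573/2826059 ≈ -0.36891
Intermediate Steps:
a = -772800 (a = -3*80*(-161)*(-20) = -(-38640)*(-20) = -3*257600 = -772800)
(-4882649 + 3840076)/(3598859 + a) = (-4882649 + 3840076)/(3598859 - 772800) = -1042573/2826059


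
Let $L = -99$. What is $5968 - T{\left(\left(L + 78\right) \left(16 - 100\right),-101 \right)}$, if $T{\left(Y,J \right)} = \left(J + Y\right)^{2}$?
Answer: $-2759601$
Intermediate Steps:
$5968 - T{\left(\left(L + 78\right) \left(16 - 100\right),-101 \right)} = 5968 - \left(-101 + \left(-99 + 78\right) \left(16 - 100\right)\right)^{2} = 5968 - \left(-101 - -1764\right)^{2} = 5968 - \left(-101 + 1764\right)^{2} = 5968 - 1663^{2} = 5968 - 2765569 = -2759601$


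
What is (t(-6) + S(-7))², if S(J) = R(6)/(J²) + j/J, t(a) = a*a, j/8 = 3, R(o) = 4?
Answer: 2560000/2401 ≈ 1066.2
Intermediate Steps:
j = 24 (j = 8*3 = 24)
t(a) = a²
S(J) = 4/J² + 24/J (S(J) = 4/(J²) + 24/J = 4/J² + 24/J)
(t(-6) + S(-7))² = ((-6)² + 4*(1 + 6*(-7))/(-7)²)² = (36 + 4*(1/49)*(1 - 42))² = (36 + 4*(1/49)*(-41))² = (36 - 164/49)² = (1600/49)² = 2560000/2401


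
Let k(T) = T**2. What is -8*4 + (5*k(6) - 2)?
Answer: 146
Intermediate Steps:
-8*4 + (5*k(6) - 2) = -8*4 + (5*6**2 - 2) = -32 + (5*36 - 2) = -32 + (180 - 2) = -32 + 178 = 146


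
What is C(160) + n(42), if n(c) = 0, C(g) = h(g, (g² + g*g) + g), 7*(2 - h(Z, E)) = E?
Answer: -51346/7 ≈ -7335.1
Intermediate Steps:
h(Z, E) = 2 - E/7
C(g) = 2 - 2*g²/7 - g/7 (C(g) = 2 - ((g² + g*g) + g)/7 = 2 - ((g² + g²) + g)/7 = 2 - (2*g² + g)/7 = 2 - (g + 2*g²)/7 = 2 + (-2*g²/7 - g/7) = 2 - 2*g²/7 - g/7)
C(160) + n(42) = (2 - ⅐*160*(1 + 2*160)) + 0 = (2 - ⅐*160*(1 + 320)) + 0 = (2 - ⅐*160*321) + 0 = (2 - 51360/7) + 0 = -51346/7 + 0 = -51346/7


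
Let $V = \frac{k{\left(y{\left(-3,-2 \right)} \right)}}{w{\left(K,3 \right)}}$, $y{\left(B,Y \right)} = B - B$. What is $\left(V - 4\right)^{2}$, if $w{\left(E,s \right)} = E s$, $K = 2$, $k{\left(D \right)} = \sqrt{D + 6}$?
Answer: $\frac{\left(24 - \sqrt{6}\right)^{2}}{36} \approx 12.901$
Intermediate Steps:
$y{\left(B,Y \right)} = 0$
$k{\left(D \right)} = \sqrt{6 + D}$
$V = \frac{\sqrt{6}}{6}$ ($V = \frac{\sqrt{6 + 0}}{2 \cdot 3} = \frac{\sqrt{6}}{6} \approx 0.40825$)
$\left(V - 4\right)^{2} = \left(\frac{\sqrt{6}}{6} - 4\right)^{2} = \left(-4 + \frac{\sqrt{6}}{6}\right)^{2}$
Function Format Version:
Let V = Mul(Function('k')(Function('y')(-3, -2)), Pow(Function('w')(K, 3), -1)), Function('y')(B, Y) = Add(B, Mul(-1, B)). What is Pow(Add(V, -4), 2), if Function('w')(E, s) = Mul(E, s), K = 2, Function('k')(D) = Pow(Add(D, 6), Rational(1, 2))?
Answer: Mul(Rational(1, 36), Pow(Add(24, Mul(-1, Pow(6, Rational(1, 2)))), 2)) ≈ 12.901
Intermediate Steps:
Function('y')(B, Y) = 0
Function('k')(D) = Pow(Add(6, D), Rational(1, 2))
V = Mul(Rational(1, 6), Pow(6, Rational(1, 2))) (V = Mul(Pow(Add(6, 0), Rational(1, 2)), Pow(Mul(2, 3), -1)) = Mul(Pow(6, Rational(1, 2)), Pow(6, -1)) = Mul(Pow(6, Rational(1, 2)), Rational(1, 6)) = Mul(Rational(1, 6), Pow(6, Rational(1, 2))) ≈ 0.40825)
Pow(Add(V, -4), 2) = Pow(Add(Mul(Rational(1, 6), Pow(6, Rational(1, 2))), -4), 2) = Pow(Add(-4, Mul(Rational(1, 6), Pow(6, Rational(1, 2)))), 2)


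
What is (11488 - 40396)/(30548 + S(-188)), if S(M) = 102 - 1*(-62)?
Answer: -657/698 ≈ -0.94126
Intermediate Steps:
S(M) = 164 (S(M) = 102 + 62 = 164)
(11488 - 40396)/(30548 + S(-188)) = (11488 - 40396)/(30548 + 164) = -28908/30712 = -28908*1/30712 = -657/698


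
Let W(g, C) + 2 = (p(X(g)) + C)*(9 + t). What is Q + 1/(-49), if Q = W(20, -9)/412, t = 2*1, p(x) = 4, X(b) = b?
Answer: -3205/20188 ≈ -0.15876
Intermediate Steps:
t = 2
W(g, C) = 42 + 11*C (W(g, C) = -2 + (4 + C)*(9 + 2) = -2 + (4 + C)*11 = -2 + (44 + 11*C) = 42 + 11*C)
Q = -57/412 (Q = (42 + 11*(-9))/412 = (42 - 99)*(1/412) = -57*1/412 = -57/412 ≈ -0.13835)
Q + 1/(-49) = -57/412 + 1/(-49) = -57/412 - 1/49 = -3205/20188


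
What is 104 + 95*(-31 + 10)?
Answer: -1891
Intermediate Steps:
104 + 95*(-31 + 10) = 104 + 95*(-21) = 104 - 1995 = -1891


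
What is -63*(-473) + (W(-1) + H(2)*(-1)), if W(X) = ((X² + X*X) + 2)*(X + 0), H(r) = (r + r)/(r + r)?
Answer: 29794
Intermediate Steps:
H(r) = 1 (H(r) = (2*r)/((2*r)) = (2*r)*(1/(2*r)) = 1)
W(X) = X*(2 + 2*X²) (W(X) = ((X² + X²) + 2)*X = (2*X² + 2)*X = (2 + 2*X²)*X = X*(2 + 2*X²))
-63*(-473) + (W(-1) + H(2)*(-1)) = -63*(-473) + (2*(-1)*(1 + (-1)²) + 1*(-1)) = 29799 + (2*(-1)*(1 + 1) - 1) = 29799 + (2*(-1)*2 - 1) = 29799 + (-4 - 1) = 29799 - 5 = 29794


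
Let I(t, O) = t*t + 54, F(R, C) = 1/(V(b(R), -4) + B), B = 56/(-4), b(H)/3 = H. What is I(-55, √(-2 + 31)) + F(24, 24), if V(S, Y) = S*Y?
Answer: 929857/302 ≈ 3079.0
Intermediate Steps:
b(H) = 3*H
B = -14 (B = 56*(-¼) = -14)
F(R, C) = 1/(-14 - 12*R) (F(R, C) = 1/((3*R)*(-4) - 14) = 1/(-12*R - 14) = 1/(-14 - 12*R))
I(t, O) = 54 + t² (I(t, O) = t² + 54 = 54 + t²)
I(-55, √(-2 + 31)) + F(24, 24) = (54 + (-55)²) + 1/(2*(-7 - 6*24)) = (54 + 3025) + 1/(2*(-7 - 144)) = 3079 + (½)/(-151) = 3079 + (½)*(-1/151) = 3079 - 1/302 = 929857/302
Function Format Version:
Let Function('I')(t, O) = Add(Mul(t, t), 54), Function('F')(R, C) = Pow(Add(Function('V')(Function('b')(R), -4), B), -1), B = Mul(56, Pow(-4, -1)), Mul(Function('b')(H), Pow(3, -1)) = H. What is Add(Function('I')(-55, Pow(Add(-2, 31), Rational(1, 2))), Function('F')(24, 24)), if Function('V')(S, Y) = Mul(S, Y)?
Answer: Rational(929857, 302) ≈ 3079.0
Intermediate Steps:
Function('b')(H) = Mul(3, H)
B = -14 (B = Mul(56, Rational(-1, 4)) = -14)
Function('F')(R, C) = Pow(Add(-14, Mul(-12, R)), -1) (Function('F')(R, C) = Pow(Add(Mul(Mul(3, R), -4), -14), -1) = Pow(Add(Mul(-12, R), -14), -1) = Pow(Add(-14, Mul(-12, R)), -1))
Function('I')(t, O) = Add(54, Pow(t, 2)) (Function('I')(t, O) = Add(Pow(t, 2), 54) = Add(54, Pow(t, 2)))
Add(Function('I')(-55, Pow(Add(-2, 31), Rational(1, 2))), Function('F')(24, 24)) = Add(Add(54, Pow(-55, 2)), Mul(Rational(1, 2), Pow(Add(-7, Mul(-6, 24)), -1))) = Add(Add(54, 3025), Mul(Rational(1, 2), Pow(Add(-7, -144), -1))) = Add(3079, Mul(Rational(1, 2), Pow(-151, -1))) = Add(3079, Mul(Rational(1, 2), Rational(-1, 151))) = Add(3079, Rational(-1, 302)) = Rational(929857, 302)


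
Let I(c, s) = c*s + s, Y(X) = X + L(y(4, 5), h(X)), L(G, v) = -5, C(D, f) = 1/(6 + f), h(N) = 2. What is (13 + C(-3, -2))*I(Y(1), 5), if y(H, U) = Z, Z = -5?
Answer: -795/4 ≈ -198.75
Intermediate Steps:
y(H, U) = -5
Y(X) = -5 + X (Y(X) = X - 5 = -5 + X)
I(c, s) = s + c*s
(13 + C(-3, -2))*I(Y(1), 5) = (13 + 1/(6 - 2))*(5*(1 + (-5 + 1))) = (13 + 1/4)*(5*(1 - 4)) = (13 + ¼)*(5*(-3)) = (53/4)*(-15) = -795/4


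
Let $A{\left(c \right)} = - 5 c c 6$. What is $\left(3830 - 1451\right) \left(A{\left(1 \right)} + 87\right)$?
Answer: $135603$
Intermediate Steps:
$A{\left(c \right)} = - 30 c^{2}$ ($A{\left(c \right)} = - 5 c 6 c = - 30 c^{2}$)
$\left(3830 - 1451\right) \left(A{\left(1 \right)} + 87\right) = \left(3830 - 1451\right) \left(- 30 \cdot 1^{2} + 87\right) = 2379 \left(\left(-30\right) 1 + 87\right) = 2379 \left(-30 + 87\right) = 2379 \cdot 57 = 135603$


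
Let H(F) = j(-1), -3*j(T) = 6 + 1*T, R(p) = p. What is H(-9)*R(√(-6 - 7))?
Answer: -5*I*√13/3 ≈ -6.0093*I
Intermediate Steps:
j(T) = -2 - T/3 (j(T) = -(6 + 1*T)/3 = -(6 + T)/3 = -2 - T/3)
H(F) = -5/3 (H(F) = -2 - ⅓*(-1) = -2 + ⅓ = -5/3)
H(-9)*R(√(-6 - 7)) = -5*√(-6 - 7)/3 = -5*I*√13/3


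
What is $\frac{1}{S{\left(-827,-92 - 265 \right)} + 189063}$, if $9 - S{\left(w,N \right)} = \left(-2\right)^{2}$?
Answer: $\frac{1}{189068} \approx 5.2891 \cdot 10^{-6}$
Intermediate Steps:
$S{\left(w,N \right)} = 5$ ($S{\left(w,N \right)} = 9 - \left(-2\right)^{2} = 9 - 4 = 5$)
$\frac{1}{S{\left(-827,-92 - 265 \right)} + 189063} = \frac{1}{5 + 189063} = \frac{1}{189068}$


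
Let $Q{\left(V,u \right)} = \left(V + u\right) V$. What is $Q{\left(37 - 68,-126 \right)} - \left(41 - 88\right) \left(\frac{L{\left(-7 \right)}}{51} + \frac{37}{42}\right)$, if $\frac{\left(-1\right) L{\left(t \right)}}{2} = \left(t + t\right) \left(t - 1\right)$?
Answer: $\frac{3357209}{714} \approx 4702.0$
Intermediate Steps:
$L{\left(t \right)} = - 4 t \left(-1 + t\right)$ ($L{\left(t \right)} = - 2 \left(t + t\right) \left(t - 1\right) = - 2 \cdot 2 t \left(-1 + t\right) = - 4 t \left(-1 + t\right)$)
$Q{\left(V,u \right)} = V \left(V + u\right)$
$Q{\left(37 - 68,-126 \right)} - \left(41 - 88\right) \left(\frac{L{\left(-7 \right)}}{51} + \frac{37}{42}\right) = \left(37 - 68\right) \left(\left(37 - 68\right) - 126\right) - \left(41 - 88\right) \left(\frac{4 \left(-7\right) \left(1 - -7\right)}{51} + \frac{37}{42}\right) = - 31 \left(-31 - 126\right) - - 47 \left(4 \left(-7\right) \left(1 + 7\right) \frac{1}{51} + 37 \cdot \frac{1}{42}\right) = \left(-31\right) \left(-157\right) - - 47 \left(4 \left(-7\right) 8 \cdot \frac{1}{51} + \frac{37}{42}\right) = 4867 - - 47 \left(\left(-224\right) \frac{1}{51} + \frac{37}{42}\right) = 4867 - - 47 \left(- \frac{224}{51} + \frac{37}{42}\right) = 4867 - \left(-47\right) \left(- \frac{2507}{714}\right) = 4867 - \frac{117829}{714} = \frac{3357209}{714}$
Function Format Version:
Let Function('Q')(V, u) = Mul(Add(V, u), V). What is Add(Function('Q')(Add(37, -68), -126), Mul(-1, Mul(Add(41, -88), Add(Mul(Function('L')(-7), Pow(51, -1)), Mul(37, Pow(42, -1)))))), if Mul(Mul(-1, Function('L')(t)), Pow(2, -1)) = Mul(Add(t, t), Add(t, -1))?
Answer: Rational(3357209, 714) ≈ 4702.0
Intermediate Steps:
Function('L')(t) = Mul(-4, t, Add(-1, t)) (Function('L')(t) = Mul(-2, Mul(Add(t, t), Add(t, -1))) = Mul(-2, Mul(Mul(2, t), Add(-1, t))) = Mul(-2, Mul(2, t, Add(-1, t))) = Mul(-4, t, Add(-1, t)))
Function('Q')(V, u) = Mul(V, Add(V, u))
Add(Function('Q')(Add(37, -68), -126), Mul(-1, Mul(Add(41, -88), Add(Mul(Function('L')(-7), Pow(51, -1)), Mul(37, Pow(42, -1)))))) = Add(Mul(Add(37, -68), Add(Add(37, -68), -126)), Mul(-1, Mul(Add(41, -88), Add(Mul(Mul(4, -7, Add(1, Mul(-1, -7))), Pow(51, -1)), Mul(37, Pow(42, -1)))))) = Add(Mul(-31, Add(-31, -126)), Mul(-1, Mul(-47, Add(Mul(Mul(4, -7, Add(1, 7)), Rational(1, 51)), Mul(37, Rational(1, 42)))))) = Add(Mul(-31, -157), Mul(-1, Mul(-47, Add(Mul(Mul(4, -7, 8), Rational(1, 51)), Rational(37, 42))))) = Add(4867, Mul(-1, Mul(-47, Add(Mul(-224, Rational(1, 51)), Rational(37, 42))))) = Add(4867, Mul(-1, Mul(-47, Add(Rational(-224, 51), Rational(37, 42))))) = Add(4867, Mul(-1, Mul(-47, Rational(-2507, 714)))) = Add(4867, Mul(-1, Rational(117829, 714))) = Add(4867, Rational(-117829, 714)) = Rational(3357209, 714)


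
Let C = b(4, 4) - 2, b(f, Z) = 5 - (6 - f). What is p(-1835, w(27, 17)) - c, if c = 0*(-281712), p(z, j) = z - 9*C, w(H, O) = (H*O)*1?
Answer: -1844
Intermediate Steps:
b(f, Z) = -1 + f (b(f, Z) = 5 + (-6 + f) = -1 + f)
w(H, O) = H*O
C = 1 (C = (-1 + 4) - 2 = 3 - 2 = 1)
p(z, j) = -9 + z (p(z, j) = z - 9*1 = z - 9 = -9 + z)
c = 0
p(-1835, w(27, 17)) - c = (-9 - 1835) - 1*0 = -1844 + 0 = -1844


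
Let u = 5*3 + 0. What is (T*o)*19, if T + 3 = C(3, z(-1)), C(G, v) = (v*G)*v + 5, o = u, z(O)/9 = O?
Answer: 69825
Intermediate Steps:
u = 15 (u = 15 + 0 = 15)
z(O) = 9*O
o = 15
C(G, v) = 5 + G*v**2 (C(G, v) = (G*v)*v + 5 = G*v**2 + 5 = 5 + G*v**2)
T = 245 (T = -3 + (5 + 3*(9*(-1))**2) = -3 + (5 + 3*(-9)**2) = -3 + (5 + 3*81) = -3 + (5 + 243) = -3 + 248 = 245)
(T*o)*19 = (245*15)*19 = 3675*19 = 69825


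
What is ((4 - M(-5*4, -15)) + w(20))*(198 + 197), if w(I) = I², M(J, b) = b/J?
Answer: 637135/4 ≈ 1.5928e+5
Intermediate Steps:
((4 - M(-5*4, -15)) + w(20))*(198 + 197) = ((4 - (-15)/((-5*4))) + 20²)*(198 + 197) = ((4 - (-15)/(-20)) + 400)*395 = ((4 - (-15)*(-1)/20) + 400)*395 = ((4 - 1*¾) + 400)*395 = ((4 - ¾) + 400)*395 = (13/4 + 400)*395 = (1613/4)*395 = 637135/4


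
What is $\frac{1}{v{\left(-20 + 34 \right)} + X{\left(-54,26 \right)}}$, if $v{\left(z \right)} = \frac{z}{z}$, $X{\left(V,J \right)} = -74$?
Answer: $- \frac{1}{73} \approx -0.013699$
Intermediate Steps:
$v{\left(z \right)} = 1$
$\frac{1}{v{\left(-20 + 34 \right)} + X{\left(-54,26 \right)}} = \frac{1}{1 - 74} = \frac{1}{-73} = - \frac{1}{73}$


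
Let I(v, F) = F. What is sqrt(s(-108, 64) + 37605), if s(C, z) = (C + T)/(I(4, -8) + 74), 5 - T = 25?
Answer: sqrt(40949733)/33 ≈ 193.92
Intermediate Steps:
T = -20 (T = 5 - 1*25 = 5 - 25 = -20)
s(C, z) = -10/33 + C/66 (s(C, z) = (C - 20)/(-8 + 74) = (-20 + C)/66 = (-20 + C)*(1/66) = -10/33 + C/66)
sqrt(s(-108, 64) + 37605) = sqrt((-10/33 + (1/66)*(-108)) + 37605) = sqrt((-10/33 - 18/11) + 37605) = sqrt(-64/33 + 37605) = sqrt(1240901/33) = sqrt(40949733)/33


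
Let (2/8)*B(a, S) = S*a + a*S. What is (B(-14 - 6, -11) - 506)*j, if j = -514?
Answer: -644556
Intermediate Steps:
B(a, S) = 8*S*a (B(a, S) = 4*(S*a + a*S) = 4*(S*a + S*a) = 4*(2*S*a) = 8*S*a)
(B(-14 - 6, -11) - 506)*j = (8*(-11)*(-14 - 6) - 506)*(-514) = (8*(-11)*(-20) - 506)*(-514) = (1760 - 506)*(-514) = 1254*(-514) = -644556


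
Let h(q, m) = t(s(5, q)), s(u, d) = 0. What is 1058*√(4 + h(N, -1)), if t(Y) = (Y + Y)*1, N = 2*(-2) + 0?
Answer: 2116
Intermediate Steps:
N = -4 (N = -4 + 0 = -4)
t(Y) = 2*Y (t(Y) = (2*Y)*1 = 2*Y)
h(q, m) = 0 (h(q, m) = 2*0 = 0)
1058*√(4 + h(N, -1)) = 1058*√(4 + 0) = 1058*√4 = 1058*2 = 2116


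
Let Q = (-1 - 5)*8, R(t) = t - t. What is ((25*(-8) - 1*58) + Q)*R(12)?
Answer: 0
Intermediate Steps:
R(t) = 0
Q = -48 (Q = -6*8 = -48)
((25*(-8) - 1*58) + Q)*R(12) = ((25*(-8) - 1*58) - 48)*0 = ((-200 - 58) - 48)*0 = (-258 - 48)*0 = -306*0 = 0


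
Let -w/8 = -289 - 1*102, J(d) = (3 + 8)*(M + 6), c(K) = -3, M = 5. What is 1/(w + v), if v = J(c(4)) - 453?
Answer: 1/2796 ≈ 0.00035765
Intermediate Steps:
J(d) = 121 (J(d) = (3 + 8)*(5 + 6) = 11*11 = 121)
v = -332 (v = 121 - 453 = -332)
w = 3128 (w = -8*(-289 - 1*102) = -8*(-289 - 102) = -8*(-391) = 3128)
1/(w + v) = 1/(3128 - 332) = 1/2796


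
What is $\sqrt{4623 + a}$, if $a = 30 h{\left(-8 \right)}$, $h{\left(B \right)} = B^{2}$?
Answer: $3 \sqrt{727} \approx 80.889$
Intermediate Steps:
$a = 1920$ ($a = 30 \left(-8\right)^{2} = 30 \cdot 64 = 1920$)
$\sqrt{4623 + a} = \sqrt{4623 + 1920} = \sqrt{6543} = 3 \sqrt{727}$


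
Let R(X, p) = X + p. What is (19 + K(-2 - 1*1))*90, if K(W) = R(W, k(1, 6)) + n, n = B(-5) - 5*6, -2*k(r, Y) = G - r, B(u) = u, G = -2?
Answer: -1575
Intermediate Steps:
k(r, Y) = 1 + r/2 (k(r, Y) = -(-2 - r)/2 = 1 + r/2)
n = -35 (n = -5 - 5*6 = -5 - 30 = -35)
K(W) = -67/2 + W (K(W) = (W + (1 + (1/2)*1)) - 35 = (W + (1 + 1/2)) - 35 = (W + 3/2) - 35 = (3/2 + W) - 35 = -67/2 + W)
(19 + K(-2 - 1*1))*90 = (19 + (-67/2 + (-2 - 1*1)))*90 = (19 + (-67/2 + (-2 - 1)))*90 = (19 + (-67/2 - 3))*90 = (19 - 73/2)*90 = -35/2*90 = -1575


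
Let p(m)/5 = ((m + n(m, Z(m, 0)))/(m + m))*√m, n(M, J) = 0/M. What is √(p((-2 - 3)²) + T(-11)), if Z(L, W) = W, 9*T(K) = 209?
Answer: √1286/6 ≈ 5.9768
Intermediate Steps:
T(K) = 209/9 (T(K) = (⅑)*209 = 209/9)
n(M, J) = 0
p(m) = 5*√m/2 (p(m) = 5*(((m + 0)/(m + m))*√m) = 5*((m/((2*m)))*√m) = 5*((m*(1/(2*m)))*√m) = 5*(√m/2) = 5*√m/2)
√(p((-2 - 3)²) + T(-11)) = √(5*√((-2 - 3)²)/2 + 209/9) = √(5*√((-5)²)/2 + 209/9) = √(5*√25/2 + 209/9) = √((5/2)*5 + 209/9) = √(25/2 + 209/9) = √(643/18) = √1286/6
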